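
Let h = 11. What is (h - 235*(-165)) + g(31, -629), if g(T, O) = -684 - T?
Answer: 38071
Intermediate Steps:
(h - 235*(-165)) + g(31, -629) = (11 - 235*(-165)) + (-684 - 1*31) = (11 + 38775) + (-684 - 31) = 38786 - 715 = 38071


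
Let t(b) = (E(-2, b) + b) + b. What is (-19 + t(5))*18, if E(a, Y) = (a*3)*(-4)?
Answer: 270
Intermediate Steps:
E(a, Y) = -12*a (E(a, Y) = (3*a)*(-4) = -12*a)
t(b) = 24 + 2*b (t(b) = (-12*(-2) + b) + b = (24 + b) + b = 24 + 2*b)
(-19 + t(5))*18 = (-19 + (24 + 2*5))*18 = (-19 + (24 + 10))*18 = (-19 + 34)*18 = 15*18 = 270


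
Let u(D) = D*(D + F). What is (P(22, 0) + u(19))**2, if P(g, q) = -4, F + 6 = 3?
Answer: 90000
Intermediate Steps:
F = -3 (F = -6 + 3 = -3)
u(D) = D*(-3 + D) (u(D) = D*(D - 3) = D*(-3 + D))
(P(22, 0) + u(19))**2 = (-4 + 19*(-3 + 19))**2 = (-4 + 19*16)**2 = (-4 + 304)**2 = 300**2 = 90000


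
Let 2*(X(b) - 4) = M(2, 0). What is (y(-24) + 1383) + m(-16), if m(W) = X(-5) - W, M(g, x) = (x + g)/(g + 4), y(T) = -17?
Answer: 8317/6 ≈ 1386.2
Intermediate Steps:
M(g, x) = (g + x)/(4 + g)
X(b) = 25/6 (X(b) = 4 + ((2 + 0)/(4 + 2))/2 = 4 + (2/6)/2 = 4 + ((⅙)*2)/2 = 4 + (½)*(⅓) = 4 + ⅙ = 25/6)
m(W) = 25/6 - W
(y(-24) + 1383) + m(-16) = (-17 + 1383) + (25/6 - 1*(-16)) = 1366 + (25/6 + 16) = 1366 + 121/6 = 8317/6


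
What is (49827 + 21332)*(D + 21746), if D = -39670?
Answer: -1275453916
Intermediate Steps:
(49827 + 21332)*(D + 21746) = (49827 + 21332)*(-39670 + 21746) = 71159*(-17924) = -1275453916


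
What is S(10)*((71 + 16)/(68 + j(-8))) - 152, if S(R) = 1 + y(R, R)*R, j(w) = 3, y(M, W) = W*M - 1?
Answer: 75425/71 ≈ 1062.3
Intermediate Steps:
y(M, W) = -1 + M*W (y(M, W) = M*W - 1 = -1 + M*W)
S(R) = 1 + R*(-1 + R²) (S(R) = 1 + (-1 + R*R)*R = 1 + (-1 + R²)*R = 1 + R*(-1 + R²))
S(10)*((71 + 16)/(68 + j(-8))) - 152 = (1 + 10³ - 1*10)*((71 + 16)/(68 + 3)) - 152 = (1 + 1000 - 10)*(87/71) - 152 = 991*(87*(1/71)) - 152 = 991*(87/71) - 152 = 86217/71 - 152 = 75425/71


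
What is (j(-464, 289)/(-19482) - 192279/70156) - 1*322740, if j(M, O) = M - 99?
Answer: -220559011453865/683389596 ≈ -3.2274e+5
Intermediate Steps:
j(M, O) = -99 + M
(j(-464, 289)/(-19482) - 192279/70156) - 1*322740 = ((-99 - 464)/(-19482) - 192279/70156) - 1*322740 = (-563*(-1/19482) - 192279*1/70156) - 322740 = (563/19482 - 192279/70156) - 322740 = -1853240825/683389596 - 322740 = -220559011453865/683389596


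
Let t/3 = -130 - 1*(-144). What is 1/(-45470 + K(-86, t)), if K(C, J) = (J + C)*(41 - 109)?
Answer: -1/42478 ≈ -2.3542e-5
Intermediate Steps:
t = 42 (t = 3*(-130 - 1*(-144)) = 3*(-130 + 144) = 3*14 = 42)
K(C, J) = -68*C - 68*J (K(C, J) = (C + J)*(-68) = -68*C - 68*J)
1/(-45470 + K(-86, t)) = 1/(-45470 + (-68*(-86) - 68*42)) = 1/(-45470 + (5848 - 2856)) = 1/(-45470 + 2992) = 1/(-42478) = -1/42478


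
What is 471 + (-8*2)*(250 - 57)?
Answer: -2617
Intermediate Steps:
471 + (-8*2)*(250 - 57) = 471 - 16*193 = 471 - 3088 = -2617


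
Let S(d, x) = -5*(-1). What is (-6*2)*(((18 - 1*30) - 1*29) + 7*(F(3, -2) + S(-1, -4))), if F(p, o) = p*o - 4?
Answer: 912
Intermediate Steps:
F(p, o) = -4 + o*p (F(p, o) = o*p - 4 = -4 + o*p)
S(d, x) = 5
(-6*2)*(((18 - 1*30) - 1*29) + 7*(F(3, -2) + S(-1, -4))) = (-6*2)*(((18 - 1*30) - 1*29) + 7*((-4 - 2*3) + 5)) = -12*(((18 - 30) - 29) + 7*((-4 - 6) + 5)) = -12*((-12 - 29) + 7*(-10 + 5)) = -12*(-41 + 7*(-5)) = -12*(-41 - 35) = -12*(-76) = 912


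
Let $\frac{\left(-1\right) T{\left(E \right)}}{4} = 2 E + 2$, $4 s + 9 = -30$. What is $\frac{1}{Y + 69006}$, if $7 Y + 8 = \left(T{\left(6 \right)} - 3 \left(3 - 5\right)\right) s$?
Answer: $\frac{2}{138149} \approx 1.4477 \cdot 10^{-5}$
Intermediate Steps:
$s = - \frac{39}{4}$ ($s = - \frac{9}{4} + \frac{1}{4} \left(-30\right) = - \frac{9}{4} - \frac{15}{2} = - \frac{39}{4} \approx -9.75$)
$T{\left(E \right)} = -8 - 8 E$ ($T{\left(E \right)} = - 4 \left(2 E + 2\right) = - 4 \left(2 + 2 E\right) = -8 - 8 E$)
$Y = \frac{137}{2}$ ($Y = - \frac{8}{7} + \frac{\left(\left(-8 - 48\right) - 3 \left(3 - 5\right)\right) \left(- \frac{39}{4}\right)}{7} = - \frac{8}{7} + \frac{\left(\left(-8 - 48\right) - -6\right) \left(- \frac{39}{4}\right)}{7} = - \frac{8}{7} + \frac{\left(-56 + 6\right) \left(- \frac{39}{4}\right)}{7} = - \frac{8}{7} + \frac{\left(-50\right) \left(- \frac{39}{4}\right)}{7} = - \frac{8}{7} + \frac{1}{7} \cdot \frac{975}{2} = - \frac{8}{7} + \frac{975}{14} = \frac{137}{2} \approx 68.5$)
$\frac{1}{Y + 69006} = \frac{1}{\frac{137}{2} + 69006} = \frac{1}{\frac{138149}{2}} = \frac{2}{138149}$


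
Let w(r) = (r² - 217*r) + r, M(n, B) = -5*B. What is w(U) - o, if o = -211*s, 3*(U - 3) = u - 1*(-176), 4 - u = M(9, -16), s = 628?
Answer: 1133821/9 ≈ 1.2598e+5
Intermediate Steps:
u = -76 (u = 4 - (-5)*(-16) = 4 - 1*80 = 4 - 80 = -76)
U = 109/3 (U = 3 + (-76 - 1*(-176))/3 = 3 + (-76 + 176)/3 = 3 + (⅓)*100 = 3 + 100/3 = 109/3 ≈ 36.333)
w(r) = r² - 216*r
o = -132508 (o = -211*628 = -132508)
w(U) - o = 109*(-216 + 109/3)/3 - 1*(-132508) = (109/3)*(-539/3) + 132508 = -58751/9 + 132508 = 1133821/9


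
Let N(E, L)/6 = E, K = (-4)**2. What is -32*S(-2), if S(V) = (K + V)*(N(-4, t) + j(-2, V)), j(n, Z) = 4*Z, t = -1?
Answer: 14336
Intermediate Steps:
K = 16
N(E, L) = 6*E
S(V) = (-24 + 4*V)*(16 + V) (S(V) = (16 + V)*(6*(-4) + 4*V) = (16 + V)*(-24 + 4*V) = (-24 + 4*V)*(16 + V))
-32*S(-2) = -32*(-384 + 4*(-2)**2 + 40*(-2)) = -32*(-384 + 4*4 - 80) = -32*(-384 + 16 - 80) = -32*(-448) = 14336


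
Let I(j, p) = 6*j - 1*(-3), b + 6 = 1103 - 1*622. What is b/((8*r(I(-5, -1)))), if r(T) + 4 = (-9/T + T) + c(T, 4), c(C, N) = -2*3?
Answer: -285/176 ≈ -1.6193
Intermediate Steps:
b = 475 (b = -6 + (1103 - 1*622) = -6 + (1103 - 622) = -6 + 481 = 475)
I(j, p) = 3 + 6*j (I(j, p) = 6*j + 3 = 3 + 6*j)
c(C, N) = -6
r(T) = -10 + T - 9/T (r(T) = -4 + ((-9/T + T) - 6) = -4 + ((T - 9/T) - 6) = -4 + (-6 + T - 9/T) = -10 + T - 9/T)
b/((8*r(I(-5, -1)))) = 475/((8*(-10 + (3 + 6*(-5)) - 9/(3 + 6*(-5))))) = 475/((8*(-10 + (3 - 30) - 9/(3 - 30)))) = 475/((8*(-10 - 27 - 9/(-27)))) = 475/((8*(-10 - 27 - 9*(-1/27)))) = 475/((8*(-10 - 27 + 1/3))) = 475/((8*(-110/3))) = 475/(-880/3) = 475*(-3/880) = -285/176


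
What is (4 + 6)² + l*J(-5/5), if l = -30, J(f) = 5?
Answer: -50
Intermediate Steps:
(4 + 6)² + l*J(-5/5) = (4 + 6)² - 30*5 = 10² - 150 = 100 - 150 = -50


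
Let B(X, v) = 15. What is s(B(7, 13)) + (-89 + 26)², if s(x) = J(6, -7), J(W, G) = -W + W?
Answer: 3969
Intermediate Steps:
J(W, G) = 0
s(x) = 0
s(B(7, 13)) + (-89 + 26)² = 0 + (-89 + 26)² = 0 + (-63)² = 0 + 3969 = 3969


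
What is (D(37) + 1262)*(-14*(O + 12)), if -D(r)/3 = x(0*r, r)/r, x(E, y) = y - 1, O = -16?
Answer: 2608816/37 ≈ 70509.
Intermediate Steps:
x(E, y) = -1 + y
D(r) = -3*(-1 + r)/r
(D(37) + 1262)*(-14*(O + 12)) = ((-3 + 3/37) + 1262)*(-14*(-16 + 12)) = ((-3 + 3*(1/37)) + 1262)*(-14*(-4)) = ((-3 + 3/37) + 1262)*56 = (-108/37 + 1262)*56 = (46586/37)*56 = 2608816/37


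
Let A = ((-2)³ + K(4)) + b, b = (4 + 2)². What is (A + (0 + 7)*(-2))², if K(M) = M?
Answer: 324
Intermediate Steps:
b = 36 (b = 6² = 36)
A = 32 (A = ((-2)³ + 4) + 36 = (-8 + 4) + 36 = -4 + 36 = 32)
(A + (0 + 7)*(-2))² = (32 + (0 + 7)*(-2))² = (32 + 7*(-2))² = (32 - 14)² = 18² = 324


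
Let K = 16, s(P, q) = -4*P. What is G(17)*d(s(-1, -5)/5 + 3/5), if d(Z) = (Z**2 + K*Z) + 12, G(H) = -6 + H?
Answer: 9999/25 ≈ 399.96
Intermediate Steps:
d(Z) = 12 + Z**2 + 16*Z (d(Z) = (Z**2 + 16*Z) + 12 = 12 + Z**2 + 16*Z)
G(17)*d(s(-1, -5)/5 + 3/5) = (-6 + 17)*(12 + (-4*(-1)/5 + 3/5)**2 + 16*(-4*(-1)/5 + 3/5)) = 11*(12 + (4*(1/5) + 3*(1/5))**2 + 16*(4*(1/5) + 3*(1/5))) = 11*(12 + (4/5 + 3/5)**2 + 16*(4/5 + 3/5)) = 11*(12 + (7/5)**2 + 16*(7/5)) = 11*(12 + 49/25 + 112/5) = 11*(909/25) = 9999/25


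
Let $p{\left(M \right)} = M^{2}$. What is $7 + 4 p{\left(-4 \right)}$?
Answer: $71$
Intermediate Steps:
$7 + 4 p{\left(-4 \right)} = 7 + 4 \left(-4\right)^{2} = 7 + 4 \cdot 16 = 7 + 64 = 71$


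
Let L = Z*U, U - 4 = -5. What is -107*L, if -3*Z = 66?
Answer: -2354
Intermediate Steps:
U = -1 (U = 4 - 5 = -1)
Z = -22 (Z = -1/3*66 = -22)
L = 22 (L = -22*(-1) = 22)
-107*L = -107*22 = -2354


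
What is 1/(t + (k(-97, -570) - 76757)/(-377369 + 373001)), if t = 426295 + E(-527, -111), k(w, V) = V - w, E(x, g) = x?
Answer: 2184/929915927 ≈ 2.3486e-6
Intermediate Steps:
t = 425768 (t = 426295 - 527 = 425768)
1/(t + (k(-97, -570) - 76757)/(-377369 + 373001)) = 1/(425768 + ((-570 - 1*(-97)) - 76757)/(-377369 + 373001)) = 1/(425768 + ((-570 + 97) - 76757)/(-4368)) = 1/(425768 + (-473 - 76757)*(-1/4368)) = 1/(425768 - 77230*(-1/4368)) = 1/(425768 + 38615/2184) = 1/(929915927/2184) = 2184/929915927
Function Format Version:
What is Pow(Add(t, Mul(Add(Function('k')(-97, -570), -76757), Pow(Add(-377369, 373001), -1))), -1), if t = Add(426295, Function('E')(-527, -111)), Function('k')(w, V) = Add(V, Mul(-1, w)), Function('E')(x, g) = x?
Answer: Rational(2184, 929915927) ≈ 2.3486e-6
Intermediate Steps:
t = 425768 (t = Add(426295, -527) = 425768)
Pow(Add(t, Mul(Add(Function('k')(-97, -570), -76757), Pow(Add(-377369, 373001), -1))), -1) = Pow(Add(425768, Mul(Add(Add(-570, Mul(-1, -97)), -76757), Pow(Add(-377369, 373001), -1))), -1) = Pow(Add(425768, Mul(Add(Add(-570, 97), -76757), Pow(-4368, -1))), -1) = Pow(Add(425768, Mul(Add(-473, -76757), Rational(-1, 4368))), -1) = Pow(Add(425768, Mul(-77230, Rational(-1, 4368))), -1) = Pow(Add(425768, Rational(38615, 2184)), -1) = Pow(Rational(929915927, 2184), -1) = Rational(2184, 929915927)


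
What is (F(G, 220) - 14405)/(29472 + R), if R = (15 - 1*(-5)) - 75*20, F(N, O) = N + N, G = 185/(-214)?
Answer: -192690/374393 ≈ -0.51467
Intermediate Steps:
G = -185/214 (G = 185*(-1/214) = -185/214 ≈ -0.86449)
F(N, O) = 2*N
R = -1480 (R = (15 + 5) - 1500 = 20 - 1500 = -1480)
(F(G, 220) - 14405)/(29472 + R) = (2*(-185/214) - 14405)/(29472 - 1480) = (-185/107 - 14405)/27992 = -1541520/107*1/27992 = -192690/374393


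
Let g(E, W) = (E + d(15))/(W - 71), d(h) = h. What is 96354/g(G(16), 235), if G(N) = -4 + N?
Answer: 1755784/3 ≈ 5.8526e+5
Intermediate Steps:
g(E, W) = (15 + E)/(-71 + W) (g(E, W) = (E + 15)/(W - 71) = (15 + E)/(-71 + W))
96354/g(G(16), 235) = 96354/(((15 + (-4 + 16))/(-71 + 235))) = 96354/(((15 + 12)/164)) = 96354/(((1/164)*27)) = 96354/(27/164) = 96354*(164/27) = 1755784/3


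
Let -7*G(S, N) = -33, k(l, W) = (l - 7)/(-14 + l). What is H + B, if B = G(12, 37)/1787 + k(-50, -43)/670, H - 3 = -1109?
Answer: -593240699467/536385920 ≈ -1106.0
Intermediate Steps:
k(l, W) = (-7 + l)/(-14 + l)
H = -1106 (H = 3 - 1109 = -1106)
G(S, N) = 33/7 (G(S, N) = -1/7*(-33) = 33/7)
B = 2128053/536385920 (B = (33/7)/1787 + ((-7 - 50)/(-14 - 50))/670 = (33/7)*(1/1787) + (-57/(-64))*(1/670) = 33/12509 - 1/64*(-57)*(1/670) = 33/12509 + (57/64)*(1/670) = 33/12509 + 57/42880 = 2128053/536385920 ≈ 0.0039674)
H + B = -1106 + 2128053/536385920 = -593240699467/536385920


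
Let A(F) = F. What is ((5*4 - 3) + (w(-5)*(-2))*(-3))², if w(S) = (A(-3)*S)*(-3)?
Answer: 64009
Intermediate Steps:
w(S) = 9*S (w(S) = -3*S*(-3) = 9*S)
((5*4 - 3) + (w(-5)*(-2))*(-3))² = ((5*4 - 3) + ((9*(-5))*(-2))*(-3))² = ((20 - 3) - 45*(-2)*(-3))² = (17 + 90*(-3))² = (17 - 270)² = (-253)² = 64009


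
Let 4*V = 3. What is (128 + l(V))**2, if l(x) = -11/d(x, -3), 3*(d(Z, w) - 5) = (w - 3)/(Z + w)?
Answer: 44689225/2809 ≈ 15909.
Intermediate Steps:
V = 3/4 (V = (1/4)*3 = 3/4 ≈ 0.75000)
d(Z, w) = 5 + (-3 + w)/(3*(Z + w)) (d(Z, w) = 5 + ((w - 3)/(Z + w))/3 = 5 + ((-3 + w)/(Z + w))/3 = 5 + (-3 + w)/(3*(Z + w)))
l(x) = -11*(-3 + x)/(-17 + 5*x) (l(x) = -11*(x - 3)/(-1 + 5*x + (16/3)*(-3)) = -11*(-3 + x)/(-1 + 5*x - 16) = -11*(-3 + x)/(-17 + 5*x))
(128 + l(V))**2 = (128 + 11*(3 - 1*3/4)/(-17 + 5*(3/4)))**2 = (128 + 11*(3 - 3/4)/(-17 + 15/4))**2 = (128 + 11*(9/4)/(-53/4))**2 = (128 + 11*(-4/53)*(9/4))**2 = (128 - 99/53)**2 = (6685/53)**2 = 44689225/2809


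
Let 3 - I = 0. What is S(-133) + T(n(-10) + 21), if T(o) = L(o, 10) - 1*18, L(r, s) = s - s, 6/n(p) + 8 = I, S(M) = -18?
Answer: -36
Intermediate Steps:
I = 3 (I = 3 - 1*0 = 3 + 0 = 3)
n(p) = -6/5 (n(p) = 6/(-8 + 3) = 6/(-5) = 6*(-⅕) = -6/5)
L(r, s) = 0
T(o) = -18 (T(o) = 0 - 1*18 = 0 - 18 = -18)
S(-133) + T(n(-10) + 21) = -18 - 18 = -36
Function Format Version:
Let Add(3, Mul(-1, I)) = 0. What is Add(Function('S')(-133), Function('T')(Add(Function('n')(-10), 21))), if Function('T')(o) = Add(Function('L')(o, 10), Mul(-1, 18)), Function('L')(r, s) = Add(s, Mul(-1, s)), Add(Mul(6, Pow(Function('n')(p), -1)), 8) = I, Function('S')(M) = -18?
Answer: -36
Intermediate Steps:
I = 3 (I = Add(3, Mul(-1, 0)) = Add(3, 0) = 3)
Function('n')(p) = Rational(-6, 5) (Function('n')(p) = Mul(6, Pow(Add(-8, 3), -1)) = Mul(6, Pow(-5, -1)) = Mul(6, Rational(-1, 5)) = Rational(-6, 5))
Function('L')(r, s) = 0
Function('T')(o) = -18 (Function('T')(o) = Add(0, Mul(-1, 18)) = Add(0, -18) = -18)
Add(Function('S')(-133), Function('T')(Add(Function('n')(-10), 21))) = Add(-18, -18) = -36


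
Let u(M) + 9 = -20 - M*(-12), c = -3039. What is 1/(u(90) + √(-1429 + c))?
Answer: 1051/1109069 - 2*I*√1117/1109069 ≈ 0.00094764 - 6.027e-5*I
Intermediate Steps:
u(M) = -29 + 12*M (u(M) = -9 + (-20 - M*(-12)) = -9 + (-20 - (-12)*M) = -9 + (-20 + 12*M) = -29 + 12*M)
1/(u(90) + √(-1429 + c)) = 1/((-29 + 12*90) + √(-1429 - 3039)) = 1/((-29 + 1080) + √(-4468)) = 1/(1051 + 2*I*√1117)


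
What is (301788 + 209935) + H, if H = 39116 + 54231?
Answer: 605070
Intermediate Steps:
H = 93347
(301788 + 209935) + H = (301788 + 209935) + 93347 = 511723 + 93347 = 605070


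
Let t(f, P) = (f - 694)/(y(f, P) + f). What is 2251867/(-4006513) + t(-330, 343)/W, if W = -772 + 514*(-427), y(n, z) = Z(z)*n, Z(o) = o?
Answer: -1759466852904041/3130436347066875 ≈ -0.56205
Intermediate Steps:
y(n, z) = n*z (y(n, z) = z*n = n*z)
W = -220250 (W = -772 - 219478 = -220250)
t(f, P) = (-694 + f)/(f + P*f) (t(f, P) = (f - 694)/(f*P + f) = (-694 + f)/(P*f + f) = (-694 + f)/(f + P*f))
2251867/(-4006513) + t(-330, 343)/W = 2251867/(-4006513) + ((-694 - 330)/((-330)*(1 + 343)))/(-220250) = 2251867*(-1/4006513) - 1/330*(-1024)/344*(-1/220250) = -2251867/4006513 - 1/330*1/344*(-1024)*(-1/220250) = -2251867/4006513 + (64/7095)*(-1/220250) = -2251867/4006513 - 32/781336875 = -1759466852904041/3130436347066875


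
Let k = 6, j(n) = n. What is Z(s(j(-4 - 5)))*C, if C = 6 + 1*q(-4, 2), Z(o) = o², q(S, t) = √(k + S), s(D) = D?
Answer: 486 + 81*√2 ≈ 600.55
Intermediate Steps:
q(S, t) = √(6 + S)
C = 6 + √2 (C = 6 + 1*√(6 - 4) = 6 + 1*√2 = 6 + √2 ≈ 7.4142)
Z(s(j(-4 - 5)))*C = (-4 - 5)²*(6 + √2) = (-9)²*(6 + √2) = 81*(6 + √2) = 486 + 81*√2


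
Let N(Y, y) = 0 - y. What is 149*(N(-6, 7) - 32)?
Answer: -5811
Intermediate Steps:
N(Y, y) = -y
149*(N(-6, 7) - 32) = 149*(-1*7 - 32) = 149*(-7 - 32) = 149*(-39) = -5811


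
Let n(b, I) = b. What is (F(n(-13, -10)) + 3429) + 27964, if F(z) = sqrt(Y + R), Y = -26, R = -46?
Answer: 31393 + 6*I*sqrt(2) ≈ 31393.0 + 8.4853*I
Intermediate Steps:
F(z) = 6*I*sqrt(2) (F(z) = sqrt(-26 - 46) = sqrt(-72) = 6*I*sqrt(2))
(F(n(-13, -10)) + 3429) + 27964 = (6*I*sqrt(2) + 3429) + 27964 = (3429 + 6*I*sqrt(2)) + 27964 = 31393 + 6*I*sqrt(2)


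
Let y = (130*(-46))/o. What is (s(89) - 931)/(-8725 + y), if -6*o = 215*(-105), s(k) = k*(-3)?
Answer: 1802990/13133517 ≈ 0.13728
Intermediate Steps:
s(k) = -3*k
o = 7525/2 (o = -215*(-105)/6 = -⅙*(-22575) = 7525/2 ≈ 3762.5)
y = -2392/1505 (y = (130*(-46))/(7525/2) = -5980*2/7525 = -2392/1505 ≈ -1.5894)
(s(89) - 931)/(-8725 + y) = (-3*89 - 931)/(-8725 - 2392/1505) = (-267 - 931)/(-13133517/1505) = -1198*(-1505/13133517) = 1802990/13133517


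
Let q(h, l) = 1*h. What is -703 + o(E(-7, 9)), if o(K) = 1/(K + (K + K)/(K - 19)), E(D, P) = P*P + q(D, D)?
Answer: -2965199/4218 ≈ -702.99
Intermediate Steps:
q(h, l) = h
E(D, P) = D + P² (E(D, P) = P*P + D = P² + D = D + P²)
o(K) = 1/(K + 2*K/(-19 + K)) (o(K) = 1/(K + (2*K)/(-19 + K)) = 1/(K + 2*K/(-19 + K)))
-703 + o(E(-7, 9)) = -703 + (-19 + (-7 + 9²))/((-7 + 9²)*(-17 + (-7 + 9²))) = -703 + (-19 + (-7 + 81))/((-7 + 81)*(-17 + (-7 + 81))) = -703 + (-19 + 74)/(74*(-17 + 74)) = -703 + (1/74)*55/57 = -703 + (1/74)*(1/57)*55 = -703 + 55/4218 = -2965199/4218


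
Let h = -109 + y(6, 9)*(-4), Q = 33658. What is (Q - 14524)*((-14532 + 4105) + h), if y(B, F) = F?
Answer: -202284648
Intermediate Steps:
h = -145 (h = -109 + 9*(-4) = -109 - 36 = -145)
(Q - 14524)*((-14532 + 4105) + h) = (33658 - 14524)*((-14532 + 4105) - 145) = 19134*(-10427 - 145) = 19134*(-10572) = -202284648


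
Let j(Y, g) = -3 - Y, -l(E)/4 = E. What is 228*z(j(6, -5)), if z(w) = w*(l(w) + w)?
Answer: -55404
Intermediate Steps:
l(E) = -4*E
z(w) = -3*w**2 (z(w) = w*(-4*w + w) = w*(-3*w) = -3*w**2)
228*z(j(6, -5)) = 228*(-3*(-3 - 1*6)**2) = 228*(-3*(-3 - 6)**2) = 228*(-3*(-9)**2) = 228*(-3*81) = 228*(-243) = -55404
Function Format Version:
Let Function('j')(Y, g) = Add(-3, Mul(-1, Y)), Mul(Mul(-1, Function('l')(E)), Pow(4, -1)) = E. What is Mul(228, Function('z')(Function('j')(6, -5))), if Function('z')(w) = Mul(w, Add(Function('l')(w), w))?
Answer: -55404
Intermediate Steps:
Function('l')(E) = Mul(-4, E)
Function('z')(w) = Mul(-3, Pow(w, 2)) (Function('z')(w) = Mul(w, Add(Mul(-4, w), w)) = Mul(w, Mul(-3, w)) = Mul(-3, Pow(w, 2)))
Mul(228, Function('z')(Function('j')(6, -5))) = Mul(228, Mul(-3, Pow(Add(-3, Mul(-1, 6)), 2))) = Mul(228, Mul(-3, Pow(Add(-3, -6), 2))) = Mul(228, Mul(-3, Pow(-9, 2))) = Mul(228, Mul(-3, 81)) = Mul(228, -243) = -55404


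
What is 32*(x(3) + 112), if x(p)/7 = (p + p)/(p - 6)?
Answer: 3136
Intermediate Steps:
x(p) = 14*p/(-6 + p) (x(p) = 7*((p + p)/(p - 6)) = 7*((2*p)/(-6 + p)) = 7*(2*p/(-6 + p)) = 14*p/(-6 + p))
32*(x(3) + 112) = 32*(14*3/(-6 + 3) + 112) = 32*(14*3/(-3) + 112) = 32*(14*3*(-1/3) + 112) = 32*(-14 + 112) = 32*98 = 3136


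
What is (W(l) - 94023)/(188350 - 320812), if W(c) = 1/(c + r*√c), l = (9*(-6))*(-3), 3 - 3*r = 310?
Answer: 484693789/682848969 + 307*√2/73747688652 ≈ 0.70981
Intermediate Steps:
r = -307/3 (r = 1 - ⅓*310 = 1 - 310/3 = -307/3 ≈ -102.33)
l = 162 (l = -54*(-3) = 162)
W(c) = 1/(c - 307*√c/3)
(W(l) - 94023)/(188350 - 320812) = (3/(-2763*√2 + 3*162) - 94023)/(188350 - 320812) = (3/(-2763*√2 + 486) - 94023)/(-132462) = (3/(-2763*√2 + 486) - 94023)*(-1/132462) = (3/(486 - 2763*√2) - 94023)*(-1/132462) = (-94023 + 3/(486 - 2763*√2))*(-1/132462) = 10447/14718 - 1/(44154*(486 - 2763*√2))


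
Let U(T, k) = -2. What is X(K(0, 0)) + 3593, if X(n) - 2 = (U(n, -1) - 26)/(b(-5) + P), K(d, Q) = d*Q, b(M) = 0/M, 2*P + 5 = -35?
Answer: 17982/5 ≈ 3596.4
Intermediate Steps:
P = -20 (P = -5/2 + (½)*(-35) = -5/2 - 35/2 = -20)
b(M) = 0
K(d, Q) = Q*d
X(n) = 17/5 (X(n) = 2 + (-2 - 26)/(0 - 20) = 2 - 28/(-20) = 2 - 28*(-1/20) = 2 + 7/5 = 17/5)
X(K(0, 0)) + 3593 = 17/5 + 3593 = 17982/5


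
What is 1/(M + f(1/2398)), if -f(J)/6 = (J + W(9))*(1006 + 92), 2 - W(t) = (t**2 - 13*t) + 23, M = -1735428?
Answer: -1199/2199266646 ≈ -5.4518e-7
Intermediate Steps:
W(t) = -21 - t**2 + 13*t (W(t) = 2 - ((t**2 - 13*t) + 23) = 2 - (23 + t**2 - 13*t) = 2 + (-23 - t**2 + 13*t) = -21 - t**2 + 13*t)
f(J) = -98820 - 6588*J (f(J) = -6*(J + (-21 - 1*9**2 + 13*9))*(1006 + 92) = -6*(J + (-21 - 1*81 + 117))*1098 = -6*(J + (-21 - 81 + 117))*1098 = -6*(J + 15)*1098 = -6*(15 + J)*1098 = -6*(16470 + 1098*J) = -98820 - 6588*J)
1/(M + f(1/2398)) = 1/(-1735428 + (-98820 - 6588/2398)) = 1/(-1735428 + (-98820 - 6588*1/2398)) = 1/(-1735428 + (-98820 - 3294/1199)) = 1/(-1735428 - 118488474/1199) = 1/(-2199266646/1199) = -1199/2199266646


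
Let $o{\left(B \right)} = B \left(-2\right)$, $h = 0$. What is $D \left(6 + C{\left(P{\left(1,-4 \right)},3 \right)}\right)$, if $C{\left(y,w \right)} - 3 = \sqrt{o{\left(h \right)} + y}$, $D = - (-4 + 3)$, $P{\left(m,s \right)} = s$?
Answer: $9 + 2 i \approx 9.0 + 2.0 i$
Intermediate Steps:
$o{\left(B \right)} = - 2 B$
$D = 1$ ($D = \left(-1\right) \left(-1\right) = 1$)
$C{\left(y,w \right)} = 3 + \sqrt{y}$ ($C{\left(y,w \right)} = 3 + \sqrt{\left(-2\right) 0 + y} = 3 + \sqrt{0 + y} = 3 + \sqrt{y}$)
$D \left(6 + C{\left(P{\left(1,-4 \right)},3 \right)}\right) = 1 \left(6 + \left(3 + \sqrt{-4}\right)\right) = 1 \left(6 + \left(3 + 2 i\right)\right) = 1 \left(9 + 2 i\right) = 9 + 2 i$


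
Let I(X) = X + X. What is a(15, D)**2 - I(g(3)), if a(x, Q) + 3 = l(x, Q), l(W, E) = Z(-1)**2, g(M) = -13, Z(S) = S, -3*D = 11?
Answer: 30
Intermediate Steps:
D = -11/3 (D = -1/3*11 = -11/3 ≈ -3.6667)
l(W, E) = 1 (l(W, E) = (-1)**2 = 1)
a(x, Q) = -2 (a(x, Q) = -3 + 1 = -2)
I(X) = 2*X
a(15, D)**2 - I(g(3)) = (-2)**2 - 2*(-13) = 4 - 1*(-26) = 4 + 26 = 30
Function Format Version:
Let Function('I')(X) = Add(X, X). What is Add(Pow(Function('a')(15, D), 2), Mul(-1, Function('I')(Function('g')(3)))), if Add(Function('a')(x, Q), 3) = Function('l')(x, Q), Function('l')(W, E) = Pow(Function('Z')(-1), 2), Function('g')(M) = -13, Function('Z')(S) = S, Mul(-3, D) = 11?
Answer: 30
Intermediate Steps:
D = Rational(-11, 3) (D = Mul(Rational(-1, 3), 11) = Rational(-11, 3) ≈ -3.6667)
Function('l')(W, E) = 1 (Function('l')(W, E) = Pow(-1, 2) = 1)
Function('a')(x, Q) = -2 (Function('a')(x, Q) = Add(-3, 1) = -2)
Function('I')(X) = Mul(2, X)
Add(Pow(Function('a')(15, D), 2), Mul(-1, Function('I')(Function('g')(3)))) = Add(Pow(-2, 2), Mul(-1, Mul(2, -13))) = Add(4, Mul(-1, -26)) = Add(4, 26) = 30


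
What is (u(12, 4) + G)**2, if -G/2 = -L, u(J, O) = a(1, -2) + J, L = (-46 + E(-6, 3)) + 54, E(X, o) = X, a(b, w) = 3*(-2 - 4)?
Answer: 4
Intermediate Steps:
a(b, w) = -18 (a(b, w) = 3*(-6) = -18)
L = 2 (L = (-46 - 6) + 54 = -52 + 54 = 2)
u(J, O) = -18 + J
G = 4 (G = -(-2)*2 = -2*(-2) = 4)
(u(12, 4) + G)**2 = ((-18 + 12) + 4)**2 = (-6 + 4)**2 = (-2)**2 = 4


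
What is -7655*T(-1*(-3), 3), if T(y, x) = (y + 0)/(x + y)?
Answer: -7655/2 ≈ -3827.5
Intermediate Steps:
T(y, x) = y/(x + y)
-7655*T(-1*(-3), 3) = -7655*(-1*(-3))/(3 - 1*(-3)) = -22965/(3 + 3) = -22965/6 = -7655*½ = -7655/2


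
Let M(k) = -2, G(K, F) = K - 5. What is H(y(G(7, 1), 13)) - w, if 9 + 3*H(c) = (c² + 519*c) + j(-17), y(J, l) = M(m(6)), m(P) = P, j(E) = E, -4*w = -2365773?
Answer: -7101559/12 ≈ -5.9180e+5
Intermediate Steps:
w = 2365773/4 (w = -¼*(-2365773) = 2365773/4 ≈ 5.9144e+5)
G(K, F) = -5 + K
y(J, l) = -2
H(c) = -26/3 + 173*c + c²/3 (H(c) = -3 + ((c² + 519*c) - 17)/3 = -3 + (-17 + c² + 519*c)/3 = -3 + (-17/3 + 173*c + c²/3) = -26/3 + 173*c + c²/3)
H(y(G(7, 1), 13)) - w = (-26/3 + 173*(-2) + (⅓)*(-2)²) - 1*2365773/4 = (-26/3 - 346 + (⅓)*4) - 2365773/4 = (-26/3 - 346 + 4/3) - 2365773/4 = -1060/3 - 2365773/4 = -7101559/12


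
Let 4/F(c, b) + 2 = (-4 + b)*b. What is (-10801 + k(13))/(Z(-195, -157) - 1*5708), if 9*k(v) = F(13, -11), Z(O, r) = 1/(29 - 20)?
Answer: 337129/178159 ≈ 1.8923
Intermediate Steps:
F(c, b) = 4/(-2 + b*(-4 + b)) (F(c, b) = 4/(-2 + (-4 + b)*b) = 4/(-2 + b*(-4 + b)))
Z(O, r) = ⅑ (Z(O, r) = 1/9 = ⅑)
k(v) = 4/1467 (k(v) = (4/(-2 + (-11)² - 4*(-11)))/9 = (4/(-2 + 121 + 44))/9 = (4/163)/9 = (4*(1/163))/9 = (⅑)*(4/163) = 4/1467)
(-10801 + k(13))/(Z(-195, -157) - 1*5708) = (-10801 + 4/1467)/(⅑ - 1*5708) = -15845063/(1467*(⅑ - 5708)) = -15845063/(1467*(-51371/9)) = -15845063/1467*(-9/51371) = 337129/178159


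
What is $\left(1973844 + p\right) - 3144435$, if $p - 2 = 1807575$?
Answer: $636986$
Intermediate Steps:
$p = 1807577$ ($p = 2 + 1807575 = 1807577$)
$\left(1973844 + p\right) - 3144435 = \left(1973844 + 1807577\right) - 3144435 = 3781421 - 3144435 = 636986$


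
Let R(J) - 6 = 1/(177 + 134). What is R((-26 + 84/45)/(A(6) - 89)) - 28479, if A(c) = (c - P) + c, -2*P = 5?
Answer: -8855102/311 ≈ -28473.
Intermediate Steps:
P = -5/2 (P = -1/2*5 = -5/2 ≈ -2.5000)
A(c) = 5/2 + 2*c (A(c) = (c - 1*(-5/2)) + c = (c + 5/2) + c = (5/2 + c) + c = 5/2 + 2*c)
R(J) = 1867/311 (R(J) = 6 + 1/(177 + 134) = 6 + 1/311 = 1867/311)
R((-26 + 84/45)/(A(6) - 89)) - 28479 = 1867/311 - 28479 = -8855102/311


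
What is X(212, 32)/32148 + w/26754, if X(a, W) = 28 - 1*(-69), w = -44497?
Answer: -237982403/143347932 ≈ -1.6602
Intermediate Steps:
X(a, W) = 97 (X(a, W) = 28 + 69 = 97)
X(212, 32)/32148 + w/26754 = 97/32148 - 44497/26754 = -237982403/143347932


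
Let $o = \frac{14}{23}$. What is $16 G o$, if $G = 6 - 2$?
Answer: $\frac{896}{23} \approx 38.957$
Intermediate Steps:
$G = 4$ ($G = 6 - 2 = 4$)
$o = \frac{14}{23}$ ($o = 14 \cdot \frac{1}{23} = \frac{14}{23} \approx 0.6087$)
$16 G o = 16 \cdot 4 \cdot \frac{14}{23} = 64 \cdot \frac{14}{23} = \frac{896}{23}$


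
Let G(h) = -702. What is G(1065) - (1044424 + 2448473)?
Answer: -3493599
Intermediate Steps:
G(1065) - (1044424 + 2448473) = -702 - (1044424 + 2448473) = -702 - 1*3492897 = -702 - 3492897 = -3493599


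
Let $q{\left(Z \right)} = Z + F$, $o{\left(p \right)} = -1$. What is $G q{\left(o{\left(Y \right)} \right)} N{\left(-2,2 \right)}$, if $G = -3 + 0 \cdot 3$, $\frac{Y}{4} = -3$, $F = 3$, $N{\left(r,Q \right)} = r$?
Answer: $12$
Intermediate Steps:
$Y = -12$ ($Y = 4 \left(-3\right) = -12$)
$G = -3$ ($G = -3 + 0 = -3$)
$q{\left(Z \right)} = 3 + Z$ ($q{\left(Z \right)} = Z + 3 = 3 + Z$)
$G q{\left(o{\left(Y \right)} \right)} N{\left(-2,2 \right)} = - 3 \left(3 - 1\right) \left(-2\right) = \left(-3\right) 2 \left(-2\right) = \left(-6\right) \left(-2\right) = 12$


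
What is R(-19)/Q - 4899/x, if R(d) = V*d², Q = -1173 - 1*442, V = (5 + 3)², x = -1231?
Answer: -1080481/104635 ≈ -10.326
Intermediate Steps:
V = 64 (V = 8² = 64)
Q = -1615 (Q = -1173 - 442 = -1615)
R(d) = 64*d²
R(-19)/Q - 4899/x = (64*(-19)²)/(-1615) - 4899/(-1231) = (64*361)*(-1/1615) - 4899*(-1/1231) = 23104*(-1/1615) + 4899/1231 = -1216/85 + 4899/1231 = -1080481/104635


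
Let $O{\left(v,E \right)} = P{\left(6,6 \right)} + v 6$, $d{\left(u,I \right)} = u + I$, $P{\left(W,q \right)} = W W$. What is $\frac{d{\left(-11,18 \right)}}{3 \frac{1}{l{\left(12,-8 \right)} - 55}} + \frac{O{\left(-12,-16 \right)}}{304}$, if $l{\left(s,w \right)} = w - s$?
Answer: $- \frac{13309}{76} \approx -175.12$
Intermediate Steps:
$P{\left(W,q \right)} = W^{2}$
$d{\left(u,I \right)} = I + u$
$O{\left(v,E \right)} = 36 + 6 v$ ($O{\left(v,E \right)} = 6^{2} + v 6 = 36 + 6 v$)
$\frac{d{\left(-11,18 \right)}}{3 \frac{1}{l{\left(12,-8 \right)} - 55}} + \frac{O{\left(-12,-16 \right)}}{304} = \frac{18 - 11}{3 \frac{1}{\left(-8 - 12\right) - 55}} + \frac{36 + 6 \left(-12\right)}{304} = \frac{7}{3 \frac{1}{\left(-8 - 12\right) - 55}} + \left(36 - 72\right) \frac{1}{304} = \frac{7}{3 \frac{1}{-20 - 55}} - \frac{9}{76} = \frac{7}{3 \frac{1}{-75}} - \frac{9}{76} = \frac{7}{3 \left(- \frac{1}{75}\right)} - \frac{9}{76} = \frac{7}{- \frac{1}{25}} - \frac{9}{76} = 7 \left(-25\right) - \frac{9}{76} = -175 - \frac{9}{76} = - \frac{13309}{76}$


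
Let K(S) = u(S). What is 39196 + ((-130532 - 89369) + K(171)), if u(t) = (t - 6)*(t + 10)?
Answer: -150840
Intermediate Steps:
u(t) = (-6 + t)*(10 + t)
K(S) = -60 + S² + 4*S
39196 + ((-130532 - 89369) + K(171)) = 39196 + ((-130532 - 89369) + (-60 + 171² + 4*171)) = 39196 + (-219901 + (-60 + 29241 + 684)) = 39196 + (-219901 + 29865) = 39196 - 190036 = -150840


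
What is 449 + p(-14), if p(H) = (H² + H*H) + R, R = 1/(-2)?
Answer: 1681/2 ≈ 840.50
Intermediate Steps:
R = -½ ≈ -0.50000
p(H) = -½ + 2*H² (p(H) = (H² + H*H) - ½ = (H² + H²) - ½ = 2*H² - ½ = -½ + 2*H²)
449 + p(-14) = 449 + (-½ + 2*(-14)²) = 449 + (-½ + 2*196) = 449 + (-½ + 392) = 449 + 783/2 = 1681/2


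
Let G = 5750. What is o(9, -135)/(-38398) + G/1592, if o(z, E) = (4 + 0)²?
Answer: 55190757/15282404 ≈ 3.6114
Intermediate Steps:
o(z, E) = 16 (o(z, E) = 4² = 16)
o(9, -135)/(-38398) + G/1592 = 16/(-38398) + 5750/1592 = 16*(-1/38398) + 5750*(1/1592) = -8/19199 + 2875/796 = 55190757/15282404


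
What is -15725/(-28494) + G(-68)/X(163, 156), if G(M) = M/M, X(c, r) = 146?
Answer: 581086/1040031 ≈ 0.55872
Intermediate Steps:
G(M) = 1
-15725/(-28494) + G(-68)/X(163, 156) = -15725/(-28494) + 1/146 = -15725*(-1/28494) + 1*(1/146) = 15725/28494 + 1/146 = 581086/1040031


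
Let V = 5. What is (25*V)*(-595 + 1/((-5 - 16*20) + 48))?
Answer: -20602000/277 ≈ -74376.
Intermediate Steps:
(25*V)*(-595 + 1/((-5 - 16*20) + 48)) = (25*5)*(-595 + 1/((-5 - 16*20) + 48)) = 125*(-595 + 1/((-5 - 320) + 48)) = 125*(-595 + 1/(-325 + 48)) = 125*(-595 + 1/(-277)) = 125*(-595 - 1/277) = 125*(-164816/277) = -20602000/277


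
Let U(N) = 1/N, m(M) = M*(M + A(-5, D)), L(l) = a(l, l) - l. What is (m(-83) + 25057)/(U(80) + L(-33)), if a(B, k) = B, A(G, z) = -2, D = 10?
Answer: 2568960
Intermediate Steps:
L(l) = 0 (L(l) = l - l = 0)
m(M) = M*(-2 + M) (m(M) = M*(M - 2) = M*(-2 + M))
(m(-83) + 25057)/(U(80) + L(-33)) = (-83*(-2 - 83) + 25057)/(1/80 + 0) = (-83*(-85) + 25057)/(1/80 + 0) = (7055 + 25057)/(1/80) = 32112*80 = 2568960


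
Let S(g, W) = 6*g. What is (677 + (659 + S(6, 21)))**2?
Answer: 1882384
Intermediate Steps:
(677 + (659 + S(6, 21)))**2 = (677 + (659 + 6*6))**2 = (677 + (659 + 36))**2 = (677 + 695)**2 = 1372**2 = 1882384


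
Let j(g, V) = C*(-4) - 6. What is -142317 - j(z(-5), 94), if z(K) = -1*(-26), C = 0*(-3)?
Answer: -142311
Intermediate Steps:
C = 0
z(K) = 26
j(g, V) = -6 (j(g, V) = 0*(-4) - 6 = 0 - 6 = -6)
-142317 - j(z(-5), 94) = -142317 - 1*(-6) = -142317 + 6 = -142311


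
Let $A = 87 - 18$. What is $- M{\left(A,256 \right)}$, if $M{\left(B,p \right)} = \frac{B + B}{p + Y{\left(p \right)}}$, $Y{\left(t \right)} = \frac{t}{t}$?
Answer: $- \frac{138}{257} \approx -0.53697$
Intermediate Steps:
$Y{\left(t \right)} = 1$
$A = 69$
$M{\left(B,p \right)} = \frac{2 B}{1 + p}$ ($M{\left(B,p \right)} = \frac{B + B}{p + 1} = \frac{2 B}{1 + p}$)
$- M{\left(A,256 \right)} = - \frac{2 \cdot 69}{1 + 256} = - \frac{2 \cdot 69}{257} = \left(-1\right) \frac{138}{257} = - \frac{138}{257}$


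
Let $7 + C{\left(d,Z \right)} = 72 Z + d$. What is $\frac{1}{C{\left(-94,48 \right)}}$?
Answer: $\frac{1}{3355} \approx 0.00029806$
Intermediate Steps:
$C{\left(d,Z \right)} = -7 + d + 72 Z$ ($C{\left(d,Z \right)} = -7 + \left(72 Z + d\right) = -7 + \left(d + 72 Z\right) = -7 + d + 72 Z$)
$\frac{1}{C{\left(-94,48 \right)}} = \frac{1}{-7 - 94 + 72 \cdot 48} = \frac{1}{-7 - 94 + 3456} = \frac{1}{3355}$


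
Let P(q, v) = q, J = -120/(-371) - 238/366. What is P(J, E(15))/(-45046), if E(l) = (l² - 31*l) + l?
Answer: 22189/3058308078 ≈ 7.2553e-6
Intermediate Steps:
E(l) = l² - 30*l
J = -22189/67893 (J = -120*(-1/371) - 238*1/366 = 120/371 - 119/183 = -22189/67893 ≈ -0.32682)
P(J, E(15))/(-45046) = -22189/67893/(-45046) = -22189/67893*(-1/45046) = 22189/3058308078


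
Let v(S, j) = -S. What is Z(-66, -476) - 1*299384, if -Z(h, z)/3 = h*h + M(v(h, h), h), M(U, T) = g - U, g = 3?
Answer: -312263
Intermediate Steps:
M(U, T) = 3 - U
Z(h, z) = -9 - 3*h - 3*h² (Z(h, z) = -3*(h*h + (3 - (-1)*h)) = -3*(h² + (3 + h)) = -3*(3 + h + h²) = -9 - 3*h - 3*h²)
Z(-66, -476) - 1*299384 = (-9 - 3*(-66) - 3*(-66)²) - 1*299384 = (-9 + 198 - 3*4356) - 299384 = (-9 + 198 - 13068) - 299384 = -12879 - 299384 = -312263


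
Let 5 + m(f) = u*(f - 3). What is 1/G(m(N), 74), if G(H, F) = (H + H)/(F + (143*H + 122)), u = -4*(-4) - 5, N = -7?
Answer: 16249/230 ≈ 70.648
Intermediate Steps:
u = 11 (u = 16 - 5 = 11)
m(f) = -38 + 11*f (m(f) = -5 + 11*(f - 3) = -5 + 11*(-3 + f) = -5 + (-33 + 11*f) = -38 + 11*f)
G(H, F) = 2*H/(122 + F + 143*H) (G(H, F) = (2*H)/(F + (122 + 143*H)) = (2*H)/(122 + F + 143*H) = 2*H/(122 + F + 143*H))
1/G(m(N), 74) = 1/(2*(-38 + 11*(-7))/(122 + 74 + 143*(-38 + 11*(-7)))) = 1/(2*(-38 - 77)/(122 + 74 + 143*(-38 - 77))) = 1/(2*(-115)/(122 + 74 + 143*(-115))) = 1/(2*(-115)/(122 + 74 - 16445)) = 1/(2*(-115)/(-16249)) = 1/(2*(-115)*(-1/16249)) = 1/(230/16249) = 16249/230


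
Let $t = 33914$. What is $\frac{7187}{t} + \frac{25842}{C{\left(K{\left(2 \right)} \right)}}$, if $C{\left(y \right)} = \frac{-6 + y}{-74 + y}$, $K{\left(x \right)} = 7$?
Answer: $- \frac{58719167209}{33914} \approx -1.7314 \cdot 10^{6}$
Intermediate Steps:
$C{\left(y \right)} = \frac{-6 + y}{-74 + y}$
$\frac{7187}{t} + \frac{25842}{C{\left(K{\left(2 \right)} \right)}} = \frac{7187}{33914} + \frac{25842}{\frac{1}{-74 + 7} \left(-6 + 7\right)} = 7187 \cdot \frac{1}{33914} + \frac{25842}{\frac{1}{-67} \cdot 1} = \frac{7187}{33914} + \frac{25842}{\left(- \frac{1}{67}\right) 1} = \frac{7187}{33914} + \frac{25842}{- \frac{1}{67}} = \frac{7187}{33914} + 25842 \left(-67\right) = \frac{7187}{33914} - 1731414 = - \frac{58719167209}{33914}$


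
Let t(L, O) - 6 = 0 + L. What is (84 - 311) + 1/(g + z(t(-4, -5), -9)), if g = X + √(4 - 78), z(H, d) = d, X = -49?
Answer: -390242/1719 - I*√74/3438 ≈ -227.02 - 0.0025021*I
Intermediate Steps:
t(L, O) = 6 + L (t(L, O) = 6 + (0 + L) = 6 + L)
g = -49 + I*√74 (g = -49 + √(4 - 78) = -49 + √(-74) = -49 + I*√74 ≈ -49.0 + 8.6023*I)
(84 - 311) + 1/(g + z(t(-4, -5), -9)) = (84 - 311) + 1/((-49 + I*√74) - 9) = -227 + 1/(-58 + I*√74)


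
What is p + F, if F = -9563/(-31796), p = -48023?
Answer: -1526929745/31796 ≈ -48023.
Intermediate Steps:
F = 9563/31796 (F = -9563*(-1/31796) = 9563/31796 ≈ 0.30076)
p + F = -48023 + 9563/31796 = -1526929745/31796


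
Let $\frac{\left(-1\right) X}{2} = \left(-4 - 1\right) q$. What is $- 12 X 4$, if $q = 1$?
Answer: $-480$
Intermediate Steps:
$X = 10$ ($X = - 2 \left(-4 - 1\right) 1 = - 2 \left(\left(-5\right) 1\right) = \left(-2\right) \left(-5\right) = 10$)
$- 12 X 4 = \left(-12\right) 10 \cdot 4 = \left(-120\right) 4 = -480$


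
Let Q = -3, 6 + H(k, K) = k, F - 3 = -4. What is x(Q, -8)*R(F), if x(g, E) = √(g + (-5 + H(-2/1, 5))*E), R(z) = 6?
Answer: 6*√101 ≈ 60.299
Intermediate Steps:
F = -1 (F = 3 - 4 = -1)
H(k, K) = -6 + k
x(g, E) = √(g - 13*E) (x(g, E) = √(g + (-5 + (-6 - 2/1))*E) = √(g + (-5 + (-6 - 2*1))*E) = √(g + (-5 + (-6 - 2))*E) = √(g + (-5 - 8)*E) = √(g - 13*E))
x(Q, -8)*R(F) = √(-3 - 13*(-8))*6 = √(-3 + 104)*6 = √101*6 = 6*√101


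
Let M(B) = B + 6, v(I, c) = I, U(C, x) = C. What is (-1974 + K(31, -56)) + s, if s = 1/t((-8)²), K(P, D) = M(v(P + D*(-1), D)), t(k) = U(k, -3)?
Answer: -120383/64 ≈ -1881.0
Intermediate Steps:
t(k) = k
M(B) = 6 + B
K(P, D) = 6 + P - D (K(P, D) = 6 + (P + D*(-1)) = 6 + (P - D) = 6 + P - D)
s = 1/64 (s = 1/((-8)²) = 1/64 ≈ 0.015625)
(-1974 + K(31, -56)) + s = (-1974 + (6 + 31 - 1*(-56))) + 1/64 = (-1974 + (6 + 31 + 56)) + 1/64 = (-1974 + 93) + 1/64 = -1881 + 1/64 = -120383/64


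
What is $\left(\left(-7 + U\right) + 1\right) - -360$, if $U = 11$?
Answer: $365$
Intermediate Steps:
$\left(\left(-7 + U\right) + 1\right) - -360 = \left(\left(-7 + 11\right) + 1\right) - -360 = \left(4 + 1\right) + 360 = 5 + 360 = 365$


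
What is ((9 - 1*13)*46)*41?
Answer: -7544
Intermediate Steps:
((9 - 1*13)*46)*41 = ((9 - 13)*46)*41 = -4*46*41 = -184*41 = -7544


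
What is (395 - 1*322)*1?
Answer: 73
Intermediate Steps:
(395 - 1*322)*1 = (395 - 322)*1 = 73*1 = 73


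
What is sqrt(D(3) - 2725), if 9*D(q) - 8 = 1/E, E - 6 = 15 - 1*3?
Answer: I*sqrt(882610)/18 ≈ 52.193*I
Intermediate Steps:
E = 18 (E = 6 + (15 - 1*3) = 6 + (15 - 3) = 6 + 12 = 18)
D(q) = 145/162 (D(q) = 8/9 + (1/9)/18 = 8/9 + (1/9)*(1/18) = 8/9 + 1/162 = 145/162)
sqrt(D(3) - 2725) = sqrt(145/162 - 2725) = sqrt(-441305/162) = I*sqrt(882610)/18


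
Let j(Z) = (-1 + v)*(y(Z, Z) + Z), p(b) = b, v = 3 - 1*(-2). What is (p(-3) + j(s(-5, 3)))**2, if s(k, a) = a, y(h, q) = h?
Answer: 441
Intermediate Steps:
v = 5 (v = 3 + 2 = 5)
j(Z) = 8*Z (j(Z) = (-1 + 5)*(Z + Z) = 4*(2*Z) = 8*Z)
(p(-3) + j(s(-5, 3)))**2 = (-3 + 8*3)**2 = (-3 + 24)**2 = 21**2 = 441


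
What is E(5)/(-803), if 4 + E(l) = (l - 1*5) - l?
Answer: 9/803 ≈ 0.011208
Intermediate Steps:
E(l) = -9 (E(l) = -4 + ((l - 1*5) - l) = -4 + ((l - 5) - l) = -4 + ((-5 + l) - l) = -4 - 5 = -9)
E(5)/(-803) = -9/(-803) = -9*(-1/803) = 9/803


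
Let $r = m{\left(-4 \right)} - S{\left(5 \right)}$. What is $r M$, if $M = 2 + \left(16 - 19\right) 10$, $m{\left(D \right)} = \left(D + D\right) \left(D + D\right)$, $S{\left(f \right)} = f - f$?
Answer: $-1792$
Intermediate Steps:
$S{\left(f \right)} = 0$
$m{\left(D \right)} = 4 D^{2}$ ($m{\left(D \right)} = 2 D 2 D = 4 D^{2}$)
$r = 64$ ($r = 4 \left(-4\right)^{2} - 0 = 4 \cdot 16 + 0 = 64 + 0 = 64$)
$M = -28$ ($M = 2 + \left(16 - 19\right) 10 = 2 - 30 = -28$)
$r M = 64 \left(-28\right) = -1792$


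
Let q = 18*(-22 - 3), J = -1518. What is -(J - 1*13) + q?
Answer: 1081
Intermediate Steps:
q = -450 (q = 18*(-25) = -450)
-(J - 1*13) + q = -(-1518 - 1*13) - 450 = -(-1518 - 13) - 450 = -1*(-1531) - 450 = 1531 - 450 = 1081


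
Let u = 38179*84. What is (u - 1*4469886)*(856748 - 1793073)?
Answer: 1182438026250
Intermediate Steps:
u = 3207036
(u - 1*4469886)*(856748 - 1793073) = (3207036 - 1*4469886)*(856748 - 1793073) = (3207036 - 4469886)*(-936325) = -1262850*(-936325) = 1182438026250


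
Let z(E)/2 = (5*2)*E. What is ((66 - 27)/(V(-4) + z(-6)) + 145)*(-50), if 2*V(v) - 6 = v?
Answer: -860800/119 ≈ -7233.6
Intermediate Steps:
V(v) = 3 + v/2
z(E) = 20*E (z(E) = 2*((5*2)*E) = 2*(10*E) = 20*E)
((66 - 27)/(V(-4) + z(-6)) + 145)*(-50) = ((66 - 27)/((3 + (½)*(-4)) + 20*(-6)) + 145)*(-50) = (39/((3 - 2) - 120) + 145)*(-50) = (39/(1 - 120) + 145)*(-50) = (39/(-119) + 145)*(-50) = (39*(-1/119) + 145)*(-50) = (-39/119 + 145)*(-50) = (17216/119)*(-50) = -860800/119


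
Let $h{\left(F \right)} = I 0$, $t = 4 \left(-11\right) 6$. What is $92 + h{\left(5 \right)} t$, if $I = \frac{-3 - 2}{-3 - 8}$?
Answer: $92$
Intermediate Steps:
$I = \frac{5}{11}$ ($I = - \frac{5}{-3 - 8} = - \frac{5}{-11} = \left(-5\right) \left(- \frac{1}{11}\right) = \frac{5}{11} \approx 0.45455$)
$t = -264$ ($t = \left(-44\right) 6 = -264$)
$h{\left(F \right)} = 0$ ($h{\left(F \right)} = \frac{5}{11} \cdot 0 = 0$)
$92 + h{\left(5 \right)} t = 92 + 0 \left(-264\right) = 92 + 0 = 92$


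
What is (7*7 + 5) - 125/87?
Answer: 4573/87 ≈ 52.563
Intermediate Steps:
(7*7 + 5) - 125/87 = (49 + 5) - 125*1/87 = 54 - 125/87 = 4573/87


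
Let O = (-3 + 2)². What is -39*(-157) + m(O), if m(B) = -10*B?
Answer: 6113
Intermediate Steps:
O = 1 (O = (-1)² = 1)
-39*(-157) + m(O) = -39*(-157) - 10*1 = 6123 - 10 = 6113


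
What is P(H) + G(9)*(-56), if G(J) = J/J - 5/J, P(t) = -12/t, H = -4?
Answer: -197/9 ≈ -21.889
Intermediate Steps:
G(J) = 1 - 5/J
P(H) + G(9)*(-56) = -12/(-4) + ((-5 + 9)/9)*(-56) = -12*(-1/4) + ((1/9)*4)*(-56) = 3 + (4/9)*(-56) = 3 - 224/9 = -197/9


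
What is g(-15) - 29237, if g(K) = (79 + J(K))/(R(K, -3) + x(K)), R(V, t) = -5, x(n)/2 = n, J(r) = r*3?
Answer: -1023329/35 ≈ -29238.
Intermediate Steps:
J(r) = 3*r
x(n) = 2*n
g(K) = (79 + 3*K)/(-5 + 2*K)
g(-15) - 29237 = (79 + 3*(-15))/(-5 + 2*(-15)) - 29237 = (79 - 45)/(-5 - 30) - 29237 = 34/(-35) - 29237 = -1/35*34 - 29237 = -34/35 - 29237 = -1023329/35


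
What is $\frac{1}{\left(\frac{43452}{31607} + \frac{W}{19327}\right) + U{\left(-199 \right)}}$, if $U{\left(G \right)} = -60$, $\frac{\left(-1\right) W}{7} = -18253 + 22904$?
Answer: $- \frac{87266927}{5263048805} \approx -0.016581$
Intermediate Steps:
$W = -32557$ ($W = - 7 \left(-18253 + 22904\right) = \left(-7\right) 4651 = -32557$)
$\frac{1}{\left(\frac{43452}{31607} + \frac{W}{19327}\right) + U{\left(-199 \right)}} = \frac{1}{\left(\frac{43452}{31607} - \frac{32557}{19327}\right) - 60} = \frac{1}{\left(43452 \cdot \frac{1}{31607} - \frac{4651}{2761}\right) - 60} = \frac{1}{\left(\frac{43452}{31607} - \frac{4651}{2761}\right) - 60} = \frac{1}{- \frac{27033185}{87266927} - 60} = \frac{1}{- \frac{5263048805}{87266927}} = - \frac{87266927}{5263048805}$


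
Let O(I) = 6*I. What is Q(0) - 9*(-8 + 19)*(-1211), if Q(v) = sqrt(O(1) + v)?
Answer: 119889 + sqrt(6) ≈ 1.1989e+5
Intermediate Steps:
Q(v) = sqrt(6 + v) (Q(v) = sqrt(6*1 + v) = sqrt(6 + v))
Q(0) - 9*(-8 + 19)*(-1211) = sqrt(6 + 0) - 9*(-8 + 19)*(-1211) = sqrt(6) - 9*11*(-1211) = sqrt(6) - 99*(-1211) = sqrt(6) + 119889 = 119889 + sqrt(6)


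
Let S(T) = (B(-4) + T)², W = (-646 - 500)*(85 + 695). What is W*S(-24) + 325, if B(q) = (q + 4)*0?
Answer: -514874555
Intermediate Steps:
B(q) = 0 (B(q) = (4 + q)*0 = 0)
W = -893880 (W = -1146*780 = -893880)
S(T) = T² (S(T) = (0 + T)² = T²)
W*S(-24) + 325 = -893880*(-24)² + 325 = -893880*576 + 325 = -514874880 + 325 = -514874555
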